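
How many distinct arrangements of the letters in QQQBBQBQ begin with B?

21

With the first slot taken by B, it remains to arrange the other 7 letters (QQQBQBQ).
Those 7 letters have B appearing twice and Q appearing 5 times, giving (7)!/(5!·2!) = 21.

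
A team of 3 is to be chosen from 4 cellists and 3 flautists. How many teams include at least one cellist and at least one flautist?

30

Total 3-person selections from all 7: C(7,3) = 35.
Subtract selections that omit an entire group: no cellists → C(3,3) = 1; no flautists → C(4,3) = 4.
Both groups omitted at once is impossible, so 35 − 5 = 30.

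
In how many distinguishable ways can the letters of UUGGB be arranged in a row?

The 5 letters of UUGGB have repeats: G appearing twice and U appearing twice.
The number of distinct arrangements is 5!/(2!·2!) = 120/4 = 30.

30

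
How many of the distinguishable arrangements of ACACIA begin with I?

10

Fix I in the first position and arrange the remaining 5 letters.
Those 5 letters have A appearing 3 times and C appearing twice, giving (5)!/(3!·2!) = 10.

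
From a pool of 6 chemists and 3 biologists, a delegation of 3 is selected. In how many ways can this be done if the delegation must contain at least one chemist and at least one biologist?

63

Unrestricted: C(9,3) = 84 ways to pick any 3 of the 9.
Selections missing a whole group: no chemists → C(3,3) = 1; no biologists → C(6,3) = 20.
Both groups omitted at once is impossible, so 84 − 21 = 63.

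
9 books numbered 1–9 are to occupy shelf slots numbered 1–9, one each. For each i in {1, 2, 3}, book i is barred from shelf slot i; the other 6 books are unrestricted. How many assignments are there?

256320

Let Aᵢ (for i ∈ {1, 2, 3}) be the placements that put book i in its forbidden shelf slot. Any j of these fix j positions, leaving (9−j)! ways to fill the rest, and there are C(3,j) ways to pick which j.
By inclusion–exclusion, the number of valid placements is Σ_{j=0}^{3} (−1)^j C(3,j)·(9−j)!.
Computing: 362880 − 120960 + 15120 − 720 = 256320.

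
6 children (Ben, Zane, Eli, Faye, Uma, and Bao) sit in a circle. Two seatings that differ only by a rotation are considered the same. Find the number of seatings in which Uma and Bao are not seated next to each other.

All circular seatings of 6 people number (5)! = 120.
Those with Uma next to Bao: fuse the pair into one unit and seat 5 units around a circle — 2·(4)! = 48.
Subtracting, 120 − 48 = 72.

72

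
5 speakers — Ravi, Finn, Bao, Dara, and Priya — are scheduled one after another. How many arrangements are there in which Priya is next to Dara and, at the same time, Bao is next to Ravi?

24

Treat {Priya,Dara} as one block (2 orders) and {Bao,Ravi} as another (2 orders).
That leaves 3 units to arrange: 2 × 2 × 3! = 4 × 6 = 24.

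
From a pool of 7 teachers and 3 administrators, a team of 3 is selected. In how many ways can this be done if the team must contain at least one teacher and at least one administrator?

Unrestricted: C(10,3) = 120 ways to pick any 3 of the 10.
Selections missing a whole group: no teachers → C(3,3) = 1; no administrators → C(7,3) = 35.
Both groups omitted at once is impossible, so 120 − 36 = 84.

84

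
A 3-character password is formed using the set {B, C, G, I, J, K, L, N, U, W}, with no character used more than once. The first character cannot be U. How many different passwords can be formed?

The first character has 10−1 = 9 choices (anything except U).
The remaining 2 characters are filled from the other 9 symbols without repetition: 9 × 8 = 72.
Total: 9 × 72 = 648.

648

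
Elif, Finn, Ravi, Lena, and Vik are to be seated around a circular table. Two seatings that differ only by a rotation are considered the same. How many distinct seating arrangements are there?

Seat Elif anywhere (absorbing the rotational symmetry), then permute the other 4: (4)! = 24.

24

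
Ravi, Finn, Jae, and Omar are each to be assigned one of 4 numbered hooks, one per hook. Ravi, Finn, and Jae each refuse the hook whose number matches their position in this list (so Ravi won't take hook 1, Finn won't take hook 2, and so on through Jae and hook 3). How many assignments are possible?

Let Aᵢ (for i ∈ {1, 2, 3}) be the placements that put person i in their forbidden hook. Any j of these fix j positions, leaving (4−j)! ways to fill the rest, and there are C(3,j) ways to pick which j.
By inclusion–exclusion, the number of valid placements is Σ_{j=0}^{3} (−1)^j C(3,j)·(4−j)!.
Computing: 24 − 18 + 6 − 1 = 11.

11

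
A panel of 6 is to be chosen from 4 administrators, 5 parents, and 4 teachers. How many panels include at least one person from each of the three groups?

1520

Unrestricted: C(13,6) = 1716 ways to pick any 6 of the 13.
Selections missing a whole group: no administrators → C(9,6) = 84; no parents → C(8,6) = 28; no teachers → C(9,6) = 84.
Add back selections omitting two groups (i.e. drawn from a single group): C(4,6) + C(5,6) + C(4,6) = 0.
By inclusion–exclusion: 1716 − 196 + 0 = 1520.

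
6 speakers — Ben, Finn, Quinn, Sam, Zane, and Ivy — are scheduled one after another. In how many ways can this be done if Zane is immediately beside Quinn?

Glue Zane and Quinn into one block (2 internal orders), leaving 5 units to arrange in a row.
That gives 2 × 5! = 2 × 120 = 240.

240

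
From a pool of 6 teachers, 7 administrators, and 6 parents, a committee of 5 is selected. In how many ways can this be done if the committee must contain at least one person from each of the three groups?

8295

Total 5-person selections from all 19: C(19,5) = 11628.
Selections missing a whole group: no teachers → C(13,5) = 1287; no administrators → C(12,5) = 792; no parents → C(13,5) = 1287.
Add back selections omitting two groups (i.e. drawn from a single group): C(6,5) + C(7,5) + C(6,5) = 33.
By inclusion–exclusion: 11628 − 3366 + 33 = 8295.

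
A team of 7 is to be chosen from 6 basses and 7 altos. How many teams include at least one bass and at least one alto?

Unrestricted: C(13,7) = 1716 ways to pick any 7 of the 13.
Selections missing a whole group: no basses → C(7,7) = 1; no altos → C(6,7) = 0.
Both groups omitted at once is impossible, so 1716 − 1 = 1715.

1715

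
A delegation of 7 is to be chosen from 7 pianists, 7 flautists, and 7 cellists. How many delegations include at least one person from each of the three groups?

Total 7-person selections from all 21: C(21,7) = 116280.
Subtract selections that omit an entire group: no pianists → C(14,7) = 3432; no flautists → C(14,7) = 3432; no cellists → C(14,7) = 3432.
Add back selections omitting two groups (i.e. drawn from a single group): C(7,7) + C(7,7) + C(7,7) = 3.
By inclusion–exclusion: 116280 − 10296 + 3 = 105987.

105987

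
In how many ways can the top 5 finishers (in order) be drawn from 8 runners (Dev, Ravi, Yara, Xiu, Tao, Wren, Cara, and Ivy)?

6720

This is an ordered selection of 5 from 8: P(8,5).
That gives 8 × 7 × 6 × 5 × 4 = 6720.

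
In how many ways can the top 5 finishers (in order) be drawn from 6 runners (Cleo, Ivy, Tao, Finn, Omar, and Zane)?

This is an ordered selection of 5 from 6: P(6,5).
That gives 6 × 5 × 4 × 3 × 2 = 720.

720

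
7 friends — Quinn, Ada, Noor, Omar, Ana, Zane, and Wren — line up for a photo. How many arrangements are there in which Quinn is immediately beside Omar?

1440

Treat {Quinn, Omar} as a single unit. There are 6 units to order, and the pair itself can be ordered 2 ways.
That gives 2 × 6! = 2 × 720 = 1440.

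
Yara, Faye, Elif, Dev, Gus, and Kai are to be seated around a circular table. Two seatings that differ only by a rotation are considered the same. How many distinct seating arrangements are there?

Fix one person's seat to break rotational symmetry; the remaining 5 people can be arranged in (5)! = 120 ways.

120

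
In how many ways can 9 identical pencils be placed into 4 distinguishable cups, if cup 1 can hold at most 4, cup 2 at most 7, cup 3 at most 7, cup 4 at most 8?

Without the upper bounds there are C(12,3) = 220 ways to split 9 among 4 cups.
Subtract solutions that violate a single cap (substitute x_i' = x_i − (cap_i+1)): x_1 ≥ 5 gives C(7,3) = 35; x_2 ≥ 8 gives C(4,3) = 4; x_3 ≥ 8 gives C(4,3) = 4; x_4 ≥ 9 gives C(3,3) = 1. Together 44.
No two caps can be exceeded simultaneously, so the pair terms are all 0.
By inclusion–exclusion the count is 220 − 44 + 0 = 176.

176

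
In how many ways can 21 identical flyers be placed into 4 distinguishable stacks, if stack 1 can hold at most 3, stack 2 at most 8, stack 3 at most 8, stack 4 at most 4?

By stars and bars, unrestricted non-negative solutions to x_1+…+x_4 = 21 number C(21+3,3) = 2024.
Subtract solutions that violate a single cap (substitute x_i' = x_i − (cap_i+1)): x_1 ≥ 4 gives C(20,3) = 1140; x_2 ≥ 9 gives C(15,3) = 455; x_3 ≥ 9 gives C(15,3) = 455; x_4 ≥ 5 gives C(19,3) = 969. Together 3019.
Add back pairs where two caps are both exceeded: 165 + 165 + 455 + 20 + 120 + 120 = 1045.
Subtract triples: 0 + 20 + 20 + 0 = 40.
By inclusion–exclusion the count is 2024 − 3019 + 1045 − 40 = 10.

10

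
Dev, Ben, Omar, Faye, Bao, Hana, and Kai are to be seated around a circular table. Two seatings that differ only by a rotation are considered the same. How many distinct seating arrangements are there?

720

Fix one person's seat to break rotational symmetry; the remaining 6 people can be arranged in (6)! = 720 ways.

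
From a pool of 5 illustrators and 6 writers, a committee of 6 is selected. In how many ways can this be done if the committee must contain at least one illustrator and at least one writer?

With no constraint there are C(11,6) = 462 possible selections.
Selections missing a whole group: no illustrators → C(6,6) = 1; no writers → C(5,6) = 0.
Both groups omitted at once is impossible, so 462 − 1 = 461.

461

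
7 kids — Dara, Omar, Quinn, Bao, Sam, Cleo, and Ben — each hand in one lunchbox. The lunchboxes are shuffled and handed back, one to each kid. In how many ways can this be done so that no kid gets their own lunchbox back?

Count assignments avoiding every fixed point. For any j of the 7 kids fixed to their own lunchbox, the other 7−j can be arranged in (7−j)! ways.
By inclusion–exclusion this is Σ_{j=0}^{7} (−1)^j C(7,j)·(7−j)!.
Computing: 5040 − 5040 + 2520 − 840 + 210 − 42 + 7 − 1 = 1854.

1854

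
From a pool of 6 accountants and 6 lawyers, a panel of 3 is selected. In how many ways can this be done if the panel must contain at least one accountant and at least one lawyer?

With no constraint there are C(12,3) = 220 possible selections.
Subtract selections that omit an entire group: no accountants → C(6,3) = 20; no lawyers → C(6,3) = 20.
Both groups omitted at once is impossible, so 220 − 40 = 180.

180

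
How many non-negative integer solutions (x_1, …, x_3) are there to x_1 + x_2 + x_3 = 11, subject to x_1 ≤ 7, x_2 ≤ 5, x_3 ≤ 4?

By stars and bars, unrestricted non-negative solutions to x_1+…+x_3 = 11 number C(11+2,2) = 78.
Subtract solutions that violate a single cap (substitute x_i' = x_i − (cap_i+1)): x_1 ≥ 8 gives C(5,2) = 10; x_2 ≥ 6 gives C(7,2) = 21; x_3 ≥ 5 gives C(8,2) = 28. Together 59.
Add back pairs where two caps are both exceeded: 0 + 0 + 1 = 1.
By inclusion–exclusion the count is 78 − 59 + 1 = 20.

20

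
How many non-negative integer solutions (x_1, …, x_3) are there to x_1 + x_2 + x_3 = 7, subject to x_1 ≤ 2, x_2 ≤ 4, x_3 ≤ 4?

9

Without the upper bounds there are C(9,2) = 36 ways to split 7 among 3 variables.
Subtract solutions that violate a single cap (substitute x_i' = x_i − (cap_i+1)): x_1 ≥ 3 gives C(6,2) = 15; x_2 ≥ 5 gives C(4,2) = 6; x_3 ≥ 5 gives C(4,2) = 6. Together 27.
No two caps can be exceeded simultaneously, so the pair terms are all 0.
By inclusion–exclusion the count is 36 − 27 + 0 = 9.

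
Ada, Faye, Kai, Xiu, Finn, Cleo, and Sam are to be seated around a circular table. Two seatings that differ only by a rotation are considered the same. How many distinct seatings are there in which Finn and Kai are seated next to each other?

Treat {Finn, Kai} as one unit (2 internal orders) and seat the resulting 6 units around the table: (5)! circular arrangements.
So 2 × (5)! = 2 × 120 = 240.

240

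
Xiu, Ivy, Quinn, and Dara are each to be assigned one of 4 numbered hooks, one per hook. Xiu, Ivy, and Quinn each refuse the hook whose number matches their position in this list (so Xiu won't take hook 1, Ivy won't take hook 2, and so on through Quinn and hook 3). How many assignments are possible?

11

Let Aᵢ (for i ∈ {1, 2, 3}) be the placements that put person i in their forbidden hook. Any j of these fix j positions, leaving (4−j)! ways to fill the rest, and there are C(3,j) ways to pick which j.
By inclusion–exclusion, the number of valid placements is Σ_{j=0}^{3} (−1)^j C(3,j)·(4−j)!.
Computing: 24 − 18 + 6 − 1 = 11.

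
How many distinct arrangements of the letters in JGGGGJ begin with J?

Fix J in the first position and arrange the remaining 5 letters.
Those 5 letters have G appearing 4 times, giving (5)!/(4!) = 5.

5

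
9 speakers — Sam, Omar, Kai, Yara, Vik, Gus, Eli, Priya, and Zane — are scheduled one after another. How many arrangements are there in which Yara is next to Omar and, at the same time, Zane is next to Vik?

20160

Treat {Yara,Omar} as one block (2 orders) and {Zane,Vik} as another (2 orders).
That leaves 7 units to arrange: 2 × 2 × 7! = 4 × 5040 = 20160.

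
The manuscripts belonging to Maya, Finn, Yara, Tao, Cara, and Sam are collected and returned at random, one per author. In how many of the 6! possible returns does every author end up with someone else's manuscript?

This is the derangement count D_6: permutations of 6 items with no fixed point.
By inclusion–exclusion this is Σ_{j=0}^{6} (−1)^j C(6,j)·(6−j)!.
Computing: 720 − 720 + 360 − 120 + 30 − 6 + 1 = 265.

265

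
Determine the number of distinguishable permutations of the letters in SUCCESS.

SUCCESS has 7 letters with C appearing twice and S appearing 3 times.
So there are 7! / (3!·2!) = 420 distinguishable arrangements.

420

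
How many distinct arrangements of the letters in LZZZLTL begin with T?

20

Fix T in the first position and arrange the remaining 6 letters.
Those 6 letters have L appearing 3 times and Z appearing 3 times, giving (6)!/(3!·3!) = 20.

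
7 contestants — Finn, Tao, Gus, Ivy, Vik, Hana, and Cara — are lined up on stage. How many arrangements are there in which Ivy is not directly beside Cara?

3600

Of the 7! = 5040 arrangements, those with Ivy and Cara adjacent number 2 × 6! = 1440 (treat the pair as a block with 2 internal orders).
Complementary counting: 5040 − 1440 = 3600.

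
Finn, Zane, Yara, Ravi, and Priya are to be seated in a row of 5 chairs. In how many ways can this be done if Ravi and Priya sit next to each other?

Glue Ravi and Priya into one block (2 internal orders), leaving 4 units to arrange in a row.
That gives 2 × 4! = 2 × 24 = 48.

48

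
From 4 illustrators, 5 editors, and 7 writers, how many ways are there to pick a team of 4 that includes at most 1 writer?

Split by how many writers are chosen (0 through 1).
Sum: C(7,0)·C(9,4) + C(7,1)·C(9,3) = 126 + 588 = 714.

714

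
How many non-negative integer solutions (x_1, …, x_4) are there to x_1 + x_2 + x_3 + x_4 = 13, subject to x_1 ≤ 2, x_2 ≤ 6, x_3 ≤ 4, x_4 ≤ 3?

10

Without the upper bounds there are C(16,3) = 560 ways to split 13 among 4 variables.
Subtract solutions that violate a single cap (substitute x_i' = x_i − (cap_i+1)): x_1 ≥ 3 gives C(13,3) = 286; x_2 ≥ 7 gives C(9,3) = 84; x_3 ≥ 5 gives C(11,3) = 165; x_4 ≥ 4 gives C(12,3) = 220. Together 755.
Add back pairs where two caps are both exceeded: 20 + 56 + 84 + 4 + 10 + 35 = 209.
Subtract triples: 0 + 0 + 4 + 0 = 4.
By inclusion–exclusion the count is 560 − 755 + 209 − 4 = 10.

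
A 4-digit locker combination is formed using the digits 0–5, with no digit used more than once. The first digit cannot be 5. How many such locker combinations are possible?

300

The first digit has 6−1 = 5 choices (anything except 5).
The remaining 3 digits are filled from the other 5 symbols without repetition: 5 × 4 × 3 = 60.
Total: 5 × 60 = 300.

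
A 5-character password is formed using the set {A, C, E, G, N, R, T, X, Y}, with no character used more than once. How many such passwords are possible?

Choose and order 5 of the 9 symbols: the first character has 9 options, the next 8, and so on down to 5.
That product is 9 × 8 × 7 × 6 × 5 = 15120.

15120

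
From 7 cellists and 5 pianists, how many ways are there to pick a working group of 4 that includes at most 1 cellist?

75

Split by how many cellists are chosen (0 through 1).
Sum: C(7,0)·C(5,4) + C(7,1)·C(5,3) = 5 + 70 = 75.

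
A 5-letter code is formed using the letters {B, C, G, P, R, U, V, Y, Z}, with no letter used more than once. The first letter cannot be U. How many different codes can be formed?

The first letter has 9−1 = 8 choices (anything except U).
The remaining 4 letters are filled from the other 8 symbols without repetition: 8 × 7 × 6 × 5 = 1680.
Total: 8 × 1680 = 13440.

13440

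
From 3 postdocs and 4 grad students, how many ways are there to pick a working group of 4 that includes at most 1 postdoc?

Split by how many postdocs are chosen (0 through 1).
Sum: C(3,0)·C(4,4) + C(3,1)·C(4,3) = 1 + 12 = 13.

13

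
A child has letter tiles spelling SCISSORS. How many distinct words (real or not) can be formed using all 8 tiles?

1680

Letter multiplicities in SCISSORS: C×1, I×1, O×1, R×1, S×4.
The number of distinct arrangements is 8!/(4!) = 40320/24 = 1680.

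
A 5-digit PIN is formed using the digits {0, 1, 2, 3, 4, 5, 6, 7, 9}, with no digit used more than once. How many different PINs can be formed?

With no repetition, fill the 5 digits in order: 9 choices, then 8, down to 5.
9 × 8 × 7 × 6 × 5 = 15120.

15120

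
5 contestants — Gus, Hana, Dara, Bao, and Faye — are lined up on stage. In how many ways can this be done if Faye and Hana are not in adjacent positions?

72

There are 5! = 120 arrangements in all. If Faye and Hana are adjacent, merging them into one block gives 2·(4)! = 48 arrangements.
Complementary counting: 120 − 48 = 72.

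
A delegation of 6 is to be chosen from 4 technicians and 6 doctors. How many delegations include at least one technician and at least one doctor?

With no constraint there are C(10,6) = 210 possible selections.
Subtract selections that omit an entire group: no technicians → C(6,6) = 1; no doctors → C(4,6) = 0.
Both groups omitted at once is impossible, so 210 − 1 = 209.

209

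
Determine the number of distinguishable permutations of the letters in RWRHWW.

60

The 6 letters of RWRHWW have repeats: R appearing twice and W appearing 3 times.
Dividing 6! = 720 by 3!·2! = 12 for the repeated letters gives 60.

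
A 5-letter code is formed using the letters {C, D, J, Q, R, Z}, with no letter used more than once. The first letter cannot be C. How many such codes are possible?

600

The first letter has 6−1 = 5 choices (anything except C).
The remaining 4 letters are filled from the other 5 symbols without repetition: 5 × 4 × 3 × 2 = 120.
Total: 5 × 120 = 600.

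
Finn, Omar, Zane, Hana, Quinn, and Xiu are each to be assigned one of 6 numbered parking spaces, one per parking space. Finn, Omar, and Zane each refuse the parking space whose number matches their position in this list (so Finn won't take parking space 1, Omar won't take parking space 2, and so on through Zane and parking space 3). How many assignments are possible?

426

Let Aᵢ (for i ∈ {1, 2, 3}) be the placements that put person i in their forbidden parking space. Any j of these fix j positions, leaving (6−j)! ways to fill the rest, and there are C(3,j) ways to pick which j.
By inclusion–exclusion, the number of valid placements is Σ_{j=0}^{3} (−1)^j C(3,j)·(6−j)!.
Computing: 720 − 360 + 72 − 6 = 426.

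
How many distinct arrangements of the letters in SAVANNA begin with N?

120

Fix N in the first position and arrange the remaining 6 letters.
Those 6 letters have A appearing 3 times, giving (6)!/(3!) = 120.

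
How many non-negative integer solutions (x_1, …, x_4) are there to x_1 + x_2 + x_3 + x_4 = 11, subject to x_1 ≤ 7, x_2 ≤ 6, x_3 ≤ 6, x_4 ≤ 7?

254

By stars and bars, unrestricted non-negative solutions to x_1+…+x_4 = 11 number C(11+3,3) = 364.
Subtract solutions that violate a single cap (substitute x_i' = x_i − (cap_i+1)): x_1 ≥ 8 gives C(6,3) = 20; x_2 ≥ 7 gives C(7,3) = 35; x_3 ≥ 7 gives C(7,3) = 35; x_4 ≥ 8 gives C(6,3) = 20. Together 110.
No two caps can be exceeded simultaneously, so the pair terms are all 0.
By inclusion–exclusion the count is 364 − 110 + 0 = 254.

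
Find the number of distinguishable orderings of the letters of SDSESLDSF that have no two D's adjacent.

There are 9!/(4!·2!) = 7560 arrangements of SDSESLDSF in total.
If the two D's are adjacent, glue them into one block, leaving 8 items to arrange: (8)!/(4!) = 1680 ways.
Hence 7560 − 1680 = 5880.

5880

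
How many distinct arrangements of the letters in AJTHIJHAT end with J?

5040

Fix J in the last position and arrange the remaining 8 letters.
Those 8 letters have A appearing twice, H appearing twice, and T appearing twice, giving (8)!/(2!·2!·2!) = 5040.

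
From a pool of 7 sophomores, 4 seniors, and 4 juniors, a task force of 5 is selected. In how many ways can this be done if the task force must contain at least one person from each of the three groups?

Unrestricted: C(15,5) = 3003 ways to pick any 5 of the 15.
Selections missing a whole group: no sophomores → C(8,5) = 56; no seniors → C(11,5) = 462; no juniors → C(11,5) = 462.
Add back selections omitting two groups (i.e. drawn from a single group): C(7,5) + C(4,5) + C(4,5) = 21.
By inclusion–exclusion: 3003 − 980 + 21 = 2044.

2044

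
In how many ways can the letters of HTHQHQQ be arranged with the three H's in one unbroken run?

Treat the 3 copies of H as a single block. The multiset to arrange is then {HHH, Q, Q, Q, T}, 5 items in all.
That gives (5)!/(3!) = 20 arrangements.

20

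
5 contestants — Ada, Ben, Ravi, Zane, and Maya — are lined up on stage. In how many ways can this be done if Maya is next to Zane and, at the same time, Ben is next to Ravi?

24

Treat {Maya,Zane} as one block (2 orders) and {Ben,Ravi} as another (2 orders).
That leaves 3 units to arrange: 2 × 2 × 3! = 4 × 6 = 24.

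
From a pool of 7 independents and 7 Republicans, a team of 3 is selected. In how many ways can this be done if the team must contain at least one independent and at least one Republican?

294

Total 3-person selections from all 14: C(14,3) = 364.
Subtract selections that omit an entire group: no independents → C(7,3) = 35; no Republicans → C(7,3) = 35.
Both groups omitted at once is impossible, so 364 − 70 = 294.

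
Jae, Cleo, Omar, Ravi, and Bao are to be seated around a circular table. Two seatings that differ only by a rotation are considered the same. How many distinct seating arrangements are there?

Seat Jae anywhere (absorbing the rotational symmetry), then permute the other 4: (4)! = 24.

24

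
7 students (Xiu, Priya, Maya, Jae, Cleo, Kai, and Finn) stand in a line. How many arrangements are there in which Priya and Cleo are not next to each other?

3600

Of the 7! = 5040 arrangements, those with Priya and Cleo adjacent number 2 × 6! = 1440 (treat the pair as a block with 2 internal orders).
So 5040 − 1440 = 3600 arrangements keep them apart.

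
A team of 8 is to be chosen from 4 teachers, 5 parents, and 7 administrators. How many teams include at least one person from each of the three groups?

With no constraint there are C(16,8) = 12870 possible selections.
Selections missing a whole group: no teachers → C(12,8) = 495; no parents → C(11,8) = 165; no administrators → C(9,8) = 9.
Add back selections omitting two groups (i.e. drawn from a single group): C(4,8) + C(5,8) + C(7,8) = 0.
By inclusion–exclusion: 12870 − 669 + 0 = 12201.

12201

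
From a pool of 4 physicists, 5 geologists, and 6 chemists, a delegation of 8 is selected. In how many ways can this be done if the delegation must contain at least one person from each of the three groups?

6216

With no constraint there are C(15,8) = 6435 possible selections.
Selections missing a whole group: no physicists → C(11,8) = 165; no geologists → C(10,8) = 45; no chemists → C(9,8) = 9.
Add back selections omitting two groups (i.e. drawn from a single group): C(4,8) + C(5,8) + C(6,8) = 0.
By inclusion–exclusion: 6435 − 219 + 0 = 6216.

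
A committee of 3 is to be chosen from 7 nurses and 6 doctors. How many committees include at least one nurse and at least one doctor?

With no constraint there are C(13,3) = 286 possible selections.
Selections missing a whole group: no nurses → C(6,3) = 20; no doctors → C(7,3) = 35.
Both groups omitted at once is impossible, so 286 − 55 = 231.

231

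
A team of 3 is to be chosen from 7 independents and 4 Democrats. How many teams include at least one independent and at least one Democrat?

Unrestricted: C(11,3) = 165 ways to pick any 3 of the 11.
Selections missing a whole group: no independents → C(4,3) = 4; no Democrats → C(7,3) = 35.
Both groups omitted at once is impossible, so 165 − 39 = 126.

126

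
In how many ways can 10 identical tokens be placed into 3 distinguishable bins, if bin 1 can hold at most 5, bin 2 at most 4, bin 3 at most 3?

6

Ignoring the caps, the number of non-negative solutions to x_1+…+x_3 = 10 is C(12,2) = 66.
Subtract solutions that violate a single cap (substitute x_i' = x_i − (cap_i+1)): x_1 ≥ 6 gives C(6,2) = 15; x_2 ≥ 5 gives C(7,2) = 21; x_3 ≥ 4 gives C(8,2) = 28. Together 64.
Add back pairs where two caps are both exceeded: 0 + 1 + 3 = 4.
By inclusion–exclusion the count is 66 − 64 + 4 = 6.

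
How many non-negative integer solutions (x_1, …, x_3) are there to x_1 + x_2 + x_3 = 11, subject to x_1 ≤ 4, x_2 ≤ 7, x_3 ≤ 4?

Ignoring the caps, the number of non-negative solutions to x_1+…+x_3 = 11 is C(13,2) = 78.
Subtract solutions that violate a single cap (substitute x_i' = x_i − (cap_i+1)): x_1 ≥ 5 gives C(8,2) = 28; x_2 ≥ 8 gives C(5,2) = 10; x_3 ≥ 5 gives C(8,2) = 28. Together 66.
Add back pairs where two caps are both exceeded: 0 + 3 + 0 = 3.
By inclusion–exclusion the count is 78 − 66 + 3 = 15.

15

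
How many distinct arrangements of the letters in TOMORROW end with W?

Fix W in the last position and arrange the remaining 7 letters.
Those 7 letters have O appearing 3 times and R appearing twice, giving (7)!/(3!·2!) = 420.

420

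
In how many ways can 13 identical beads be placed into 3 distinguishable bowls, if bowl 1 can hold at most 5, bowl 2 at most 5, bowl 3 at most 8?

Without the upper bounds there are C(15,2) = 105 ways to split 13 among 3 bowls.
Subtract solutions that violate a single cap (substitute x_i' = x_i − (cap_i+1)): x_1 ≥ 6 gives C(9,2) = 36; x_2 ≥ 6 gives C(9,2) = 36; x_3 ≥ 9 gives C(6,2) = 15. Together 87.
Add back pairs where two caps are both exceeded: 3 + 0 + 0 = 3.
By inclusion–exclusion the count is 105 − 87 + 3 = 21.

21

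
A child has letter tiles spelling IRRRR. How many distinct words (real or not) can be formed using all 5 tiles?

IRRRR has 5 letters with R appearing 4 times.
The number of distinct arrangements is 5!/(4!) = 120/24 = 5.

5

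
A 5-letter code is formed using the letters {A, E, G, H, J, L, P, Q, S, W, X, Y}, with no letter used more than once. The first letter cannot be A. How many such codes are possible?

87120

The first letter has 12−1 = 11 choices (anything except A).
The remaining 4 letters are filled from the other 11 symbols without repetition: 11 × 10 × 9 × 8 = 7920.
Total: 11 × 7920 = 87120.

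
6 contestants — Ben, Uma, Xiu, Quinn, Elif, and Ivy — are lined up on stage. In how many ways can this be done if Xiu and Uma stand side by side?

240

Place the 4 others and the Xiu-Uma pair as 5 objects in a line; the pair has 2 internal arrangements.
That gives 2 × 5! = 2 × 120 = 240.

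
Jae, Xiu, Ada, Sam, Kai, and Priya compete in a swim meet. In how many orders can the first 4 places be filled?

This is an ordered selection of 4 from 6: P(6,4).
That gives 6 × 5 × 4 × 3 = 360.

360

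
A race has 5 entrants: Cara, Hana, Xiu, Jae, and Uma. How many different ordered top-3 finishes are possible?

60

There are 5 choices for 1st place, 4 for 2nd, and 3 for 3rd.
That gives 5 × 4 × 3 = 60.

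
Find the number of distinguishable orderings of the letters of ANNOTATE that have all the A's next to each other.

Treat the 2 copies of A as a single block. The multiset to arrange is then {AA, E, N, N, O, T, T}, 7 items in all.
That gives (7)!/(2!·2!) = 1260 arrangements.

1260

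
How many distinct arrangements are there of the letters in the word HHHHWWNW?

280

Letter multiplicities in HHHHWWNW: H×4, N×1, W×3.
Dividing 8! = 40320 by 4!·3! = 144 for the repeated letters gives 280.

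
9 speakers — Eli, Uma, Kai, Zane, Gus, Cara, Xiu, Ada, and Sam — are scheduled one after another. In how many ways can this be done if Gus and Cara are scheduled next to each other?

80640

Glue Gus and Cara into one block (2 internal orders), leaving 8 units to arrange in a row.
So the count is 2·(8)! = 80640.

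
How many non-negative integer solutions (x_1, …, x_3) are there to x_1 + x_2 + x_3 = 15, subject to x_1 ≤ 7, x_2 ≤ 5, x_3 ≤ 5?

6

By stars and bars, unrestricted non-negative solutions to x_1+…+x_3 = 15 number C(15+2,2) = 136.
Subtract solutions that violate a single cap (substitute x_i' = x_i − (cap_i+1)): x_1 ≥ 8 gives C(9,2) = 36; x_2 ≥ 6 gives C(11,2) = 55; x_3 ≥ 6 gives C(11,2) = 55. Together 146.
Add back pairs where two caps are both exceeded: 3 + 3 + 10 = 16.
By inclusion–exclusion the count is 136 − 146 + 16 = 6.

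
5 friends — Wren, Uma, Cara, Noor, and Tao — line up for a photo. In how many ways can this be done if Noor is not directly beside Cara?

72

There are 5! = 120 arrangements in all. If Noor and Cara are adjacent, merging them into one block gives 2·(4)! = 48 arrangements.
Complementary counting: 120 − 48 = 72.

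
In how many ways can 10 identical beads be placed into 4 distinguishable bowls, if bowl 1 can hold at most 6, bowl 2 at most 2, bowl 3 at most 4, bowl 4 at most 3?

41

Without the upper bounds there are C(13,3) = 286 ways to split 10 among 4 bowls.
Subtract solutions that violate a single cap (substitute x_i' = x_i − (cap_i+1)): x_1 ≥ 7 gives C(6,3) = 20; x_2 ≥ 3 gives C(10,3) = 120; x_3 ≥ 5 gives C(8,3) = 56; x_4 ≥ 4 gives C(9,3) = 84. Together 280.
Add back pairs where two caps are both exceeded: 1 + 0 + 0 + 10 + 20 + 4 = 35.
By inclusion–exclusion the count is 286 − 280 + 35 = 41.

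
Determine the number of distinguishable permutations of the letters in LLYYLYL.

Letter multiplicities in LLYYLYL: L×4, Y×3.
So there are 7! / (4!·3!) = 35 distinguishable arrangements.

35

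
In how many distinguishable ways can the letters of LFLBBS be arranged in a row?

Letter multiplicities in LFLBBS: B×2, F×1, L×2, S×1.
The number of distinct arrangements is 6!/(2!·2!) = 720/4 = 180.

180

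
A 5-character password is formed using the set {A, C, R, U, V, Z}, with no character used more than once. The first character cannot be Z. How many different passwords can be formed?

The first character has 6−1 = 5 choices (anything except Z).
The remaining 4 characters are filled from the other 5 symbols without repetition: 5 × 4 × 3 × 2 = 120.
Total: 5 × 120 = 600.

600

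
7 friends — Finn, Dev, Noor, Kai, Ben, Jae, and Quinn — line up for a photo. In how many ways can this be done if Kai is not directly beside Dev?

3600

Of the 7! = 5040 arrangements, those with Kai and Dev adjacent number 2 × 6! = 1440 (treat the pair as a block with 2 internal orders).
So 5040 − 1440 = 3600 arrangements keep them apart.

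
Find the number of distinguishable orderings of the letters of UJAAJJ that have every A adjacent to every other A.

Treat the 2 copies of A as a single block. The multiset to arrange is then {AA, J, J, J, U}, 5 items in all.
That gives (5)!/(3!) = 20 arrangements.

20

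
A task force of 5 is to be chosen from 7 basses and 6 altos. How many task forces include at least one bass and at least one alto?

1260

With no constraint there are C(13,5) = 1287 possible selections.
Selections missing a whole group: no basses → C(6,5) = 6; no altos → C(7,5) = 21.
Both groups omitted at once is impossible, so 1287 − 27 = 1260.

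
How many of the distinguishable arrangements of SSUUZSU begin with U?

60

With the first slot taken by U, it remains to arrange the other 6 letters (SSUZSU).
Those 6 letters have S appearing 3 times and U appearing twice, giving (6)!/(3!·2!) = 60.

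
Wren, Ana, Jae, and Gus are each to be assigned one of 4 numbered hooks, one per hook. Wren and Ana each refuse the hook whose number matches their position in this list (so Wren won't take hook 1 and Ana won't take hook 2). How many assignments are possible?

Let Aᵢ (for i ∈ {1, 2}) be the placements that put person i in their forbidden hook. Any j of these fix j positions, leaving (4−j)! ways to fill the rest, and there are C(2,j) ways to pick which j.
By inclusion–exclusion, the number of valid placements is Σ_{j=0}^{2} (−1)^j C(2,j)·(4−j)!.
Computing: 24 − 12 + 2 = 14.

14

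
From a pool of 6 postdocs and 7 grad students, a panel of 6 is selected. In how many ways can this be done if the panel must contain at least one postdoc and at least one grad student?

1708

Total 6-person selections from all 13: C(13,6) = 1716.
Subtract selections that omit an entire group: no postdocs → C(7,6) = 7; no grad students → C(6,6) = 1.
Both groups omitted at once is impossible, so 1716 − 8 = 1708.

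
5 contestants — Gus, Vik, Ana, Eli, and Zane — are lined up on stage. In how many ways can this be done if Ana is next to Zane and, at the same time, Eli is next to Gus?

24

Treat {Ana,Zane} as one block (2 orders) and {Eli,Gus} as another (2 orders).
That leaves 3 units to arrange: 2 × 2 × 3! = 4 × 6 = 24.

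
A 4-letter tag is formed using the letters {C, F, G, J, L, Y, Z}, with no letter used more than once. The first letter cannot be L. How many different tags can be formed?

The first letter has 7−1 = 6 choices (anything except L).
The remaining 3 letters are filled from the other 6 symbols without repetition: 6 × 5 × 4 = 120.
Total: 6 × 120 = 720.

720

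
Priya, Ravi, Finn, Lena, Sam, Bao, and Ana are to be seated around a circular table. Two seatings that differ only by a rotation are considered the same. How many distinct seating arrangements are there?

720

Around a circle, 7 distinct people have 7!/7 = (6)! = 720 rotationally distinct seatings.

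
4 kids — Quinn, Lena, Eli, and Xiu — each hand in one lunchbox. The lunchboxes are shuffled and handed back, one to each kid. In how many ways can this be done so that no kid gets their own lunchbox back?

Let Aᵢ be the assignments in which kid i gets their own lunchbox. We want the size of the complement of A₁∪…∪A_4.
By inclusion–exclusion this is Σ_{j=0}^{4} (−1)^j C(4,j)·(4−j)!.
Computing: 24 − 24 + 12 − 4 + 1 = 9.

9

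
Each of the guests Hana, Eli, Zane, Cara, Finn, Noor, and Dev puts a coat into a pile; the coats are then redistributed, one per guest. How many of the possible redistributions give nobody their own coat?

This is the derangement count D_7: permutations of 7 items with no fixed point.
By inclusion–exclusion this is Σ_{j=0}^{7} (−1)^j C(7,j)·(7−j)!.
Computing: 5040 − 5040 + 2520 − 840 + 210 − 42 + 7 − 1 = 1854.

1854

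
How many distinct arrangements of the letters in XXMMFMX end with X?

60

With the last slot taken by X, it remains to arrange the other 6 letters (XMMFMX).
Those 6 letters have M appearing 3 times and X appearing twice, giving (6)!/(3!·2!) = 60.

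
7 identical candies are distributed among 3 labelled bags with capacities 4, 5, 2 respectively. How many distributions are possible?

12

Without the upper bounds there are C(9,2) = 36 ways to split 7 among 3 bags.
Subtract solutions that violate a single cap (substitute x_i' = x_i − (cap_i+1)): x_1 ≥ 5 gives C(4,2) = 6; x_2 ≥ 6 gives C(3,2) = 3; x_3 ≥ 3 gives C(6,2) = 15. Together 24.
No two caps can be exceeded simultaneously, so the pair terms are all 0.
By inclusion–exclusion the count is 36 − 24 + 0 = 12.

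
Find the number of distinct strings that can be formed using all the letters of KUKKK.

5

The 5 letters of KUKKK have repeats: K appearing 4 times.
So there are 5! / (4!) = 5 distinguishable arrangements.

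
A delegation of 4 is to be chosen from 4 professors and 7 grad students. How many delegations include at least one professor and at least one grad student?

Total 4-person selections from all 11: C(11,4) = 330.
Selections missing a whole group: no professors → C(7,4) = 35; no grad students → C(4,4) = 1.
Both groups omitted at once is impossible, so 330 − 36 = 294.

294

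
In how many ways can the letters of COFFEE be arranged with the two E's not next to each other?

Total arrangements of COFFEE: 6!/(2!·2!) = 180.
If the two E's are adjacent, glue them into one block, leaving 5 items to arrange: (5)!/(2!) = 60 ways.
Hence 180 − 60 = 120.

120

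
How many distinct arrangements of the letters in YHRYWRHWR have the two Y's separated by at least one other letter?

There are 9!/(3!·2!·2!·2!) = 7560 arrangements of YHRYWRHWR in total.
Arrangements with the Y's together: treat YY as one letter, giving (8)!/(3!·2!·2!) = 1680.
Hence 7560 − 1680 = 5880.

5880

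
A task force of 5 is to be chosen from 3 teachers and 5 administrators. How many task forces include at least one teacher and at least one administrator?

Total 5-person selections from all 8: C(8,5) = 56.
Subtract selections that omit an entire group: no teachers → C(5,5) = 1; no administrators → C(3,5) = 0.
Both groups omitted at once is impossible, so 56 − 1 = 55.

55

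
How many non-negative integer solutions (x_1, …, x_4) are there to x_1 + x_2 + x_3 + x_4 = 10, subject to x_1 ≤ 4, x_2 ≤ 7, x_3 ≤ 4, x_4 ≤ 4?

Without the upper bounds there are C(13,3) = 286 ways to split 10 among 4 variables.
Subtract solutions that violate a single cap (substitute x_i' = x_i − (cap_i+1)): x_1 ≥ 5 gives C(8,3) = 56; x_2 ≥ 8 gives C(5,3) = 10; x_3 ≥ 5 gives C(8,3) = 56; x_4 ≥ 5 gives C(8,3) = 56. Together 178.
Add back pairs where two caps are both exceeded: 0 + 1 + 1 + 0 + 0 + 1 = 3.
By inclusion–exclusion the count is 286 − 178 + 3 = 111.

111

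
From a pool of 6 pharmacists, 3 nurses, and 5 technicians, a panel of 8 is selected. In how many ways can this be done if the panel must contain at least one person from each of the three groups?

Total 8-person selections from all 14: C(14,8) = 3003.
Subtract selections that omit an entire group: no pharmacists → C(8,8) = 1; no nurses → C(11,8) = 165; no technicians → C(9,8) = 9.
Add back selections omitting two groups (i.e. drawn from a single group): C(6,8) + C(3,8) + C(5,8) = 0.
By inclusion–exclusion: 3003 − 175 + 0 = 2828.

2828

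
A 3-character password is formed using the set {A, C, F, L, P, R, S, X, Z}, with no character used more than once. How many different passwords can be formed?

504

This is a permutation of 3 out of 9: P(9,3) = 9!/6!.
9 × 8 × 7 = 504.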